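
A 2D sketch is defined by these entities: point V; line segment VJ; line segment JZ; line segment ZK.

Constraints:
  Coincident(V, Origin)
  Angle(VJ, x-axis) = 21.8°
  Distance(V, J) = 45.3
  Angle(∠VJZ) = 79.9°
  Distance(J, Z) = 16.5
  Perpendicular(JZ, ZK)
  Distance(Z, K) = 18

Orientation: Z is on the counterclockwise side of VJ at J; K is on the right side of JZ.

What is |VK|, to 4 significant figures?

63.18

V is at the origin; VJ runs at 21.8° with length 45.3, so J = 45.3·(cos 21.8°, sin 21.8°) = (42.06, 16.82). ∠VJZ = 79.9°, so JZ runs at 21.8° + (180° − 79.9°) = 121.9° from the x-axis; with |JZ| = 16.5, Z = J + 16.5·(cos 121.9°, sin 121.9°) = (33.34, 30.83). The perpendicularity gives ZK at right angles to JZ; with |ZK| = 18.0 on the right of JZ, K = Z + 18.0·(0.8490, 0.5284) = (48.62, 40.34). Then |VK| = |K − V| = 63.18.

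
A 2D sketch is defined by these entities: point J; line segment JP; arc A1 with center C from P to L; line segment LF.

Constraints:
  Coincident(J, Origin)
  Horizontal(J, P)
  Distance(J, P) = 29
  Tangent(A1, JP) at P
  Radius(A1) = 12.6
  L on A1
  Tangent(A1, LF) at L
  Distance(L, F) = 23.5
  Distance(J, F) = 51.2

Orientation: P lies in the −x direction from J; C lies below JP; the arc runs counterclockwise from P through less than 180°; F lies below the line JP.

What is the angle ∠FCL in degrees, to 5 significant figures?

61.801°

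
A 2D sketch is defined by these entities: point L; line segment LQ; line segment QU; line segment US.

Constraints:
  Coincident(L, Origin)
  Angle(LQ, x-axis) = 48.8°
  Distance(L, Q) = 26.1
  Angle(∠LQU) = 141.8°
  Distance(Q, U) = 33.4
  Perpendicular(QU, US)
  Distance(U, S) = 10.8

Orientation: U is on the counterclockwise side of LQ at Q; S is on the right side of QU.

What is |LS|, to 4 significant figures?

60.27

∠LQU = 141.8°, so QU runs at 48.8° + (180° − 141.8°) = 87.00° from the x-axis; with |QU| = 33.4, U = Q + 33.4·(cos 87.00°, sin 87.00°) = (18.94, 52.99). The perpendicularity gives US at right angles to QU; with |US| = 10.8 on the right of QU, S = U + 10.8·(0.9986, -0.05234) = (29.73, 52.43). Then |LS| = |S − L| = 60.27.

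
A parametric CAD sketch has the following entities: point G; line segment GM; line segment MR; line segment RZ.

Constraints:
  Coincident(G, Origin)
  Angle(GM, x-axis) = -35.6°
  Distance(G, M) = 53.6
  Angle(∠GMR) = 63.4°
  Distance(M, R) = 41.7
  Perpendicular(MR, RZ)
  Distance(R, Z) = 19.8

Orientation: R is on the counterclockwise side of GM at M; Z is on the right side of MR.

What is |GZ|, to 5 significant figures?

70.001

∠GMR = 63.4°, so MR runs at -35.6° + (180° − 63.4°) = 81.000° from the x-axis; with |MR| = 41.7, R = M + 41.7·(cos 81.000°, sin 81.000°) = (50.106, 9.9848). The perpendicularity gives RZ at right angles to MR; with |RZ| = 19.8 on the right of MR, Z = R + 19.8·(0.98769, -0.15643) = (69.662, 6.8874). Then |GZ| = |Z − G| = 70.001.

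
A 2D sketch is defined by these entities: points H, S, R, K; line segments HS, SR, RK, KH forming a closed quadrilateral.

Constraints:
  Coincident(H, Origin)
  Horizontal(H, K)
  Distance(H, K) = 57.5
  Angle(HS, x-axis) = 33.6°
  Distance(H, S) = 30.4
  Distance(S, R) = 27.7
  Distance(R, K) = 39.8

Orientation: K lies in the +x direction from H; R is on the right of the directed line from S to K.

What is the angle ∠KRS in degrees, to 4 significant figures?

62.07°

H is at the origin; H and K share the same y with |HK| = 57.5 and K in +x, so K = (57.5, 0). HS runs at 33.6° with |HS| = 30.4, so S = (25.32, 16.82). R is determined by |SR| = 27.7 and |RK| = 39.8 together: it lies at the intersection of circle(S, 27.7) and circle(K, 39.8). With |SK| = 36.31, the foot of the radical line on SK is 6.909 from S and the perpendicular offset is √(27.7² − 6.909²) = 26.82. Taking the right-of-SK solution: R = (19.02, -10.15).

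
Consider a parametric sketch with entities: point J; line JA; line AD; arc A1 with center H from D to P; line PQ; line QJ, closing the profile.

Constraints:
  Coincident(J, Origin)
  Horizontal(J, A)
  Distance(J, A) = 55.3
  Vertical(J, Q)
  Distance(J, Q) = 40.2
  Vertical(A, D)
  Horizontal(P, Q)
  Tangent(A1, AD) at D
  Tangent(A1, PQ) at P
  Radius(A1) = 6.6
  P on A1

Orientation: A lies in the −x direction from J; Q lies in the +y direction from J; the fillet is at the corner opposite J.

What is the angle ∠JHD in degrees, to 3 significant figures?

145°

J is at the origin; J and A share the same y with |JA| = 55.3 and A on the −x side, so A = (-55.3, 0.00). JQ is vertical with |JQ| = 40.2 and Q on the +y side, so Q = (0.00, 40.2). The virtual corner opposite J is at (-55.3, 40.2). Tangency of A1 to AD means the radius HD is perpendicular to AD and the tangent condition forces HP to be normal to PQ, with radius 6.6, so the center H sits 6.6 in from both sides at H = (-48.7, 33.6). That places the tangent points at D = (-55.3, 33.6) on AD and P = (-48.7, 40.2) on PQ. Then cos ∠JHD = HJ·HD / (|HJ||HD|), giving 145°.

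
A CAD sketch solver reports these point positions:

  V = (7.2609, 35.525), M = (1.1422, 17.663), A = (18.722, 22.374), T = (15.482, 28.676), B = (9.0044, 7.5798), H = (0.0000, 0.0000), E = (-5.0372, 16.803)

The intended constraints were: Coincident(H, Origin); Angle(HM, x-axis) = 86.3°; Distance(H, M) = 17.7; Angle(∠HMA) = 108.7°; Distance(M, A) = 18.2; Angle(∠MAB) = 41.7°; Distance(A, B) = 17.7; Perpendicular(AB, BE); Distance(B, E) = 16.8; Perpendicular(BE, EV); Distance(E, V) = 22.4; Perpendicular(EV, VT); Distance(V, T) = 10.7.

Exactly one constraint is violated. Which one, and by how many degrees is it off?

Perpendicular(EV, VT) — off by 6.50°.

H = (0.00, 0.00) ✓; HM at 86.30° ✓; |HM| = 17.70 ✓; ∠HMA = 108.7° ✓; |MA| = 18.20 ✓; ∠MAB = 41.70° ✓; |AB| = 17.70 ✓; ∠(AB, BE) = 90.00° ✓; |BE| = 16.80 ✓; ∠(BE, EV) = 90.00° ✓; |EV| = 22.40 ✓; ∠(EV, VT) = 96.50° ✗; |VT| = 10.70 ✓.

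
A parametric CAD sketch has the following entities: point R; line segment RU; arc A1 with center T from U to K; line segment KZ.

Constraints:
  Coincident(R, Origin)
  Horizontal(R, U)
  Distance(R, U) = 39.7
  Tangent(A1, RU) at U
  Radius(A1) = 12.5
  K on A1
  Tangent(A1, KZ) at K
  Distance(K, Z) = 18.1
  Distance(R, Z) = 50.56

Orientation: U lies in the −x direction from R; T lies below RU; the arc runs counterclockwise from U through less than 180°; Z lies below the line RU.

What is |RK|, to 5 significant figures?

53.289

R is at the origin; R and U share the same y with |RU| = 39.7 and U on the −x side, so U = (-39.700, 0.0000). A1 meets RU tangentially, so TU is at right angles to RU, so T = U + (0, -12.5) = (-39.700, -12.500). Since TK ⟂ KZ (tangency), |TZ| = √(12.5² + 18.1²) = 21.997 regardless of where K sits on A1. So Z lies on both circle(R, 50.56) and circle(T, 21.997); the below-RU intersection is Z = (-37.106, -34.343). K is the foot of the tangent from Z: K = (-49.076, -20.767).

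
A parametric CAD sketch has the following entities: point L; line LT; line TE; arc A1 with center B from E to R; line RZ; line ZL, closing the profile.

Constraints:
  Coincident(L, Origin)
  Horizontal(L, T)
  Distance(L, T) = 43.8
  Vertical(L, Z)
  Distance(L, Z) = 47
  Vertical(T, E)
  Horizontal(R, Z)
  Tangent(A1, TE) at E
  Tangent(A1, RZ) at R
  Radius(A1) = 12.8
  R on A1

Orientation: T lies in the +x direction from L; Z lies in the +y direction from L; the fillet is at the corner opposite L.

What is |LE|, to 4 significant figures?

55.57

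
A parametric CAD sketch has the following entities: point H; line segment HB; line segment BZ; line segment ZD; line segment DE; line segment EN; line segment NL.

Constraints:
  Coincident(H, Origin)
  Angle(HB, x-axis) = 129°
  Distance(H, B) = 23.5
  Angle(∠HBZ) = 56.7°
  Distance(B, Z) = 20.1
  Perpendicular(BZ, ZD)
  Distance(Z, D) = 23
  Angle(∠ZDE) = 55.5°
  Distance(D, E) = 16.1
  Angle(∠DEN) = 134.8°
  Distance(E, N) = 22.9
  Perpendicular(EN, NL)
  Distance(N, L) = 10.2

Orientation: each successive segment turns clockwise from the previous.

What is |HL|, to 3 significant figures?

30.1

H is at the origin; HB runs at 129.0° with length 23.5, so B = (-14.8, 18.3). ∠HBZ = 56.7° gives BZ at 5.70° from the x-axis; with |BZ| = 20.1, Z = (5.21, 20.3). BZ is perpendicular to ZD, so ZD runs at -84.3°; with |ZD| = 23.0, D = (7.50, -2.63). ∠ZDE = 55.5° gives DE at 151° from the x-axis; with |DE| = 16.1, E = (-6.61, 5.13). ∠DEN = 134.8° gives EN at 106° from the x-axis; with |EN| = 22.9, N = (-12.9, 27.1). The perpendicularity gives NL at right angles to EN, so NL runs at 16.0°; with |NL| = 10.2, L = (-3.12, 30.0). Then |HL| = |L − H| = 30.1.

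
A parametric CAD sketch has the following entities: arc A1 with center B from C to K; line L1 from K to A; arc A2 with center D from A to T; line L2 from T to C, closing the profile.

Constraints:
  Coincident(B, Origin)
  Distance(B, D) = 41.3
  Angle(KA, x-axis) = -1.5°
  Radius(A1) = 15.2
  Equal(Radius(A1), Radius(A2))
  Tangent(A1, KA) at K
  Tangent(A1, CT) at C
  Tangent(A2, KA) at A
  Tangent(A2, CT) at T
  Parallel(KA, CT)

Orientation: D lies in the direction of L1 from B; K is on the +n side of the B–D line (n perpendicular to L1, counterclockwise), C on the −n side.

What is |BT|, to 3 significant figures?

44.0

The slot axis is L1's direction at -1.5°, so u = (cos -1.5°, sin -1.5°) = (1.00, -0.0262) and n = (−sin -1.5°, cos -1.5°) = (0.0262, 1.00). B is at the origin and D lies 41.3 along u from B, so D = 41.3·u = (41.3, -1.08). Tangency of A1 to both parallel lines with radius 15.2 puts K and C at B ± 15.2·n: K = (0.398, 15.2), C = (-0.398, -15.2). Equal radii place A and T the same way about D: A = D + 15.2·n = (41.7, 14.1), T = D − 15.2·n = (40.9, -16.3). Then |BT| = |T − B| = 44.0.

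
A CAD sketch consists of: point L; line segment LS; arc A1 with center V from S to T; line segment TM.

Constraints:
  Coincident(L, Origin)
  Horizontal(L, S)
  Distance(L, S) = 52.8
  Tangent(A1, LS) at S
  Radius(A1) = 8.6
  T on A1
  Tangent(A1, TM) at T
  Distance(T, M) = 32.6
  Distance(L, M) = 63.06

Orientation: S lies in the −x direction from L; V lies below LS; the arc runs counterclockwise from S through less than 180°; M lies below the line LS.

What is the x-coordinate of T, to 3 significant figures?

-60.6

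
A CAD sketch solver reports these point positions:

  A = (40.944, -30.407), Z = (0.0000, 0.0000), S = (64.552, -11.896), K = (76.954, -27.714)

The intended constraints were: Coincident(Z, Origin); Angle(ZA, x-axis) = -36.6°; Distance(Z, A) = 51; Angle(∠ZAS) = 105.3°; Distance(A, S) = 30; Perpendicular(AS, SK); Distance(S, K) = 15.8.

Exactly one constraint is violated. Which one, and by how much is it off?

Distance(S, K) = 15.8 — off by 4.30.

Z = (0.00, 0.00) ✓; ZA at -36.60° ✓; |ZA| = 51.00 ✓; ∠ZAS = 105.3° ✓; |AS| = 30.00 ✓; ∠(AS, SK) = 90.00° ✓; |SK| = 20.10 ✗.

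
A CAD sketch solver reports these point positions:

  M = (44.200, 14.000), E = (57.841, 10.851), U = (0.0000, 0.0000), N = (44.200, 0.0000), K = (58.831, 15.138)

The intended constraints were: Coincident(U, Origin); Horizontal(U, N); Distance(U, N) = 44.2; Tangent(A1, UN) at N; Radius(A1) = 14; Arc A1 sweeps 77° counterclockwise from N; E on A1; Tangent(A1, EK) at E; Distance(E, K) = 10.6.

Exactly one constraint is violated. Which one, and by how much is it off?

Distance(E, K) = 10.6 — off by 6.20.

U = (0.00, 0.00) ✓; U.y = 0.00, N.y = 0.00 ✓; |UN| = 44.20 ✓; ∠(MN, NU) = 90.00° ✓; |MN| = 14.00 ✓; bearing(M→E) − bearing(M→N) = 77.00° ✓; |ME| = 14.00 ✓; ∠(ME, EK) = 90.00° ✓; |EK| = 4.400 ✗.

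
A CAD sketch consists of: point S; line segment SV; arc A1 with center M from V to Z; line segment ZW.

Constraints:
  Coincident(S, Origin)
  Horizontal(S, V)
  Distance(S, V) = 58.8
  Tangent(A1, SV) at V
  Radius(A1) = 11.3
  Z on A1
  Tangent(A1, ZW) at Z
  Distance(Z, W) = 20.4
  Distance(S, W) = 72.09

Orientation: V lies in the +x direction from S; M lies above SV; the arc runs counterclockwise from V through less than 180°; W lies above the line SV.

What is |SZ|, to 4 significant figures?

71.11

Checks: |MZ| = 11.30 ✓; ∠(MZ, ZW) = 90.00° ✓; |ZW| = 20.40 ✓; |SW| = 72.09 ✓.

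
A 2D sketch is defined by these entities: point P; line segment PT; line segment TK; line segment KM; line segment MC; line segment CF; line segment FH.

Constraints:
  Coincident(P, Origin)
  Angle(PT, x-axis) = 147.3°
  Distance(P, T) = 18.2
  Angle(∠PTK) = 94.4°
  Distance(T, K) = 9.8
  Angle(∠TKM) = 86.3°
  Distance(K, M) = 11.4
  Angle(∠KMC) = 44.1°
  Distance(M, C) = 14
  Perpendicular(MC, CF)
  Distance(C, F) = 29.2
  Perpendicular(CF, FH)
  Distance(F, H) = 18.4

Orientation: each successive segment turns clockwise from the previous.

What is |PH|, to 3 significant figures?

42.0

MC is perpendicular to CF, so CF runs at 102°; with |CF| = 29.2, F = (-20.8, 38.0). CF ⟂ FH, so FH runs at 12.1°; with |FH| = 18.4, H = (-2.82, 41.9). Then |PH| = |H − P| = 42.0.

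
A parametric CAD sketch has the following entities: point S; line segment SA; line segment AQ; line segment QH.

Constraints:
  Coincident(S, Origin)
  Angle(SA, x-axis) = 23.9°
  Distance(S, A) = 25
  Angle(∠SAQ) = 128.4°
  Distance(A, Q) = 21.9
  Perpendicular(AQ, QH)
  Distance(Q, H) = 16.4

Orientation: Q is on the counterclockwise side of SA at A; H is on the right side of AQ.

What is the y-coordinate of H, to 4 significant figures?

27.22

S is at the origin; SA runs at 23.9° with length 25.0, so A = 25.0·(cos 23.9°, sin 23.9°) = (22.86, 10.13). ∠SAQ = 128.4°, so AQ runs at 23.9° + (180° − 128.4°) = 75.50° from the x-axis; with |AQ| = 21.9, Q = A + 21.9·(cos 75.50°, sin 75.50°) = (28.34, 31.33). AQ ⟂ QH; with |QH| = 16.4 on the right of AQ, H = Q + 16.4·(0.9681, -0.2504) = (44.22, 27.22). So H.y = 27.22.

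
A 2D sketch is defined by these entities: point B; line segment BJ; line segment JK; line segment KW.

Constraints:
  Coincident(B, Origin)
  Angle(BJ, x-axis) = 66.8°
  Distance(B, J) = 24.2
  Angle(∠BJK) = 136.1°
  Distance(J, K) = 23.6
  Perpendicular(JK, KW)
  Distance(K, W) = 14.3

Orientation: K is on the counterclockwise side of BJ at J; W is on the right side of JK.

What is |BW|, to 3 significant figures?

51.5

B is at the origin; BJ runs at 66.8° with length 24.2, so J = 24.2·(cos 66.8°, sin 66.8°) = (9.53, 22.2). ∠BJK = 136.1°, so JK runs at 66.8° + (180° − 136.1°) = 111° from the x-axis; with |JK| = 23.6, K = J + 23.6·(cos 111°, sin 111°) = (1.19, 44.3). JK is perpendicular to KW; with |KW| = 14.3 on the right of JK, W = K + 14.3·(0.935, 0.353) = (14.6, 49.4). Then |BW| = |W − B| = 51.5.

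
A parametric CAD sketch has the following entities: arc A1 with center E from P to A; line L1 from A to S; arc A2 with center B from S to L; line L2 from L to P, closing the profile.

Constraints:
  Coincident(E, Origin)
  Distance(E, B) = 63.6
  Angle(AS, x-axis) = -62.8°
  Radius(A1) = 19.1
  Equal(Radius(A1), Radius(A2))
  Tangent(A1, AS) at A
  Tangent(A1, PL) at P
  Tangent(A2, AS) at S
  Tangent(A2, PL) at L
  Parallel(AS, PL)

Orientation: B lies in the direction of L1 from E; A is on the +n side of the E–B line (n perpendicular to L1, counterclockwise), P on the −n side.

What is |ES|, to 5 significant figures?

66.406

The slot axis is L1's direction at -62.8°, so u = (cos -62.8°, sin -62.8°) = (0.45710, -0.88942) and n = (−sin -62.8°, cos -62.8°) = (0.88942, 0.45710). E is at the origin and B lies 63.6 along u from E, so B = 63.6·u = (29.071, -56.567). Tangency of A1 to both parallel lines with radius 19.1 puts A and P at E ± 19.1·n: A = (16.988, 8.7306), P = (-16.988, -8.7306). Equal radii place S and L the same way about B: S = B + 19.1·n = (46.059, -47.836), L = B − 19.1·n = (12.084, -65.297). Then |ES| = |S − E| = 66.406.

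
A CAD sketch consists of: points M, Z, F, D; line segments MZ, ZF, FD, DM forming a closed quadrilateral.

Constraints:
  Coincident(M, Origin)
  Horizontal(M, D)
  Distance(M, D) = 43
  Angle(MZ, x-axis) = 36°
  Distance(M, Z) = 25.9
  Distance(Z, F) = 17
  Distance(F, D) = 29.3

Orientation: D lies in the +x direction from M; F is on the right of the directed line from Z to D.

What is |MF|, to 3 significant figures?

13.7

Checks: |ZF| = 17.00 ✓; |FD| = 29.30 ✓.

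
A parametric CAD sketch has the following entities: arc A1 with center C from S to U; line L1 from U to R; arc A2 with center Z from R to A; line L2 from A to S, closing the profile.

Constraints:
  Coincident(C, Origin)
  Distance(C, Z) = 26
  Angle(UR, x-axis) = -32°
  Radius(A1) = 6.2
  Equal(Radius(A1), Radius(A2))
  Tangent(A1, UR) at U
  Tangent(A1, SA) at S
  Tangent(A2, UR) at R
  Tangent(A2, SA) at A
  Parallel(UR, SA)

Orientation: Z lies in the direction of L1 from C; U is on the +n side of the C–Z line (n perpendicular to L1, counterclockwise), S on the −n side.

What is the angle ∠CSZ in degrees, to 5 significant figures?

76.588°

The slot axis is L1's direction at -32.0°, so u = (cos -32.0°, sin -32.0°) = (0.84805, -0.52992) and n = (−sin -32.0°, cos -32.0°) = (0.52992, 0.84805). C is at the origin and Z lies 26.0 along u from C, so Z = 26.0·u = (22.049, -13.778). Tangency of A1 to both parallel lines with radius 6.2 puts U and S at C ± 6.2·n: U = (3.2855, 5.2579), S = (-3.2855, -5.2579). Then cos ∠CSZ = SC·SZ / (|SC||SZ|), giving 76.588°.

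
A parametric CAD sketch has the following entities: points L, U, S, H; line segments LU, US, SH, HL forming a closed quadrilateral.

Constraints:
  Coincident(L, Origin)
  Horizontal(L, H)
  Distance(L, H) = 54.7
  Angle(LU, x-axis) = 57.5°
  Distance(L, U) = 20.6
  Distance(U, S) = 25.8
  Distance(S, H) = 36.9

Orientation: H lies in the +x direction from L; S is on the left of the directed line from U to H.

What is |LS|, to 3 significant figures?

45.1

L is at the origin; L and H share the same y with |LH| = 54.7 and H in +x, so H = (54.7, 0). LU runs at 57.5° with |LU| = 20.6, so U = (11.1, 17.4). S is determined by |US| = 25.8 and |SH| = 36.9 together: it lies at the intersection of circle(U, 25.8) and circle(H, 36.9). With |UH| = 47.0, the foot of the radical line on UH is 16.1 from U and the perpendicular offset is √(25.8² − 16.1²) = 20.2. Taking the left-of-UH solution: S = (33.5, 30.2).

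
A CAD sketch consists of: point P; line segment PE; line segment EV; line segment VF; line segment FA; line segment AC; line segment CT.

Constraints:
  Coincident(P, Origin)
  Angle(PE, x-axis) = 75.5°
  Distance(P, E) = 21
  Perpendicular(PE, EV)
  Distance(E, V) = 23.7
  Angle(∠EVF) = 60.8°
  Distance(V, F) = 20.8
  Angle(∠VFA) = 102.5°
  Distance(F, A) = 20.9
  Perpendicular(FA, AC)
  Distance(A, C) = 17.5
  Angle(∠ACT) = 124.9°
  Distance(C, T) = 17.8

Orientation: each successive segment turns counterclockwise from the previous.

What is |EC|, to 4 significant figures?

4.830

P is at the origin; PE runs at 75.5° with length 21.0, so E = (5.258, 20.33). The perpendicularity gives EV at right angles to PE, so EV runs at 165.5°; with |EV| = 23.7, V = (-17.69, 26.27). ∠EVF = 60.8° gives VF at -75.30° from the x-axis; with |VF| = 20.8, F = (-12.41, 6.146). ∠VFA = 102.5° gives FA at 2.200° from the x-axis; with |FA| = 20.9, A = (8.476, 6.948). FA ⟂ AC, so AC runs at 92.20°; with |AC| = 17.5, C = (7.804, 24.44). Then |EC| = |C − E| = 4.830.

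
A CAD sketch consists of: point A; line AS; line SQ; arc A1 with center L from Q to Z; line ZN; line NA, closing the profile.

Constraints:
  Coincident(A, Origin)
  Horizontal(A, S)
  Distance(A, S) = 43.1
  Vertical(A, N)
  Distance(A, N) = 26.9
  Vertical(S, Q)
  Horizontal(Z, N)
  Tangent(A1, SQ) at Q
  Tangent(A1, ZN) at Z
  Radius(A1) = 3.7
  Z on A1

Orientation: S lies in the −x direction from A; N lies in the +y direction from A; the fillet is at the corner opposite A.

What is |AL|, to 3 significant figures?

45.7

AN is vertical with |AN| = 26.9 and N on the +y side, so N = (0.00, 26.9). The virtual corner opposite A is at (-43.1, 26.9). Since A1 is tangent to SQ there, LQ ⟂ SQ and the tangent condition forces LZ to be normal to ZN, with radius 3.7, so the center L sits 3.7 in from both sides at L = (-39.4, 23.2). Then |AL| = |L − A| = 45.7.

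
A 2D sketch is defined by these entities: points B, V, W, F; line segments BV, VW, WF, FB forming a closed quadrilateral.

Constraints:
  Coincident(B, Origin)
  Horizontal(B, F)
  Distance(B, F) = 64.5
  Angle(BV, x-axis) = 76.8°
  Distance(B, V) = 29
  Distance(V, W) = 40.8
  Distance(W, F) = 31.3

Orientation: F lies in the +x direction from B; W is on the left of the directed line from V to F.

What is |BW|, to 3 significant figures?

54.1

B is at the origin; BF is horizontal with |BF| = 64.5 and F in +x, so F = (64.5, 0). BV runs at 76.8° with |BV| = 29.0, so V = (6.62, 28.2). W is determined by |VW| = 40.8 and |WF| = 31.3 together: it lies at the intersection of circle(V, 40.8) and circle(F, 31.3). With |VF| = 64.4, the foot of the radical line on VF is 37.5 from V and the perpendicular offset is √(40.8² − 37.5²) = 16.0. Taking the left-of-VF solution: W = (47.4, 26.2).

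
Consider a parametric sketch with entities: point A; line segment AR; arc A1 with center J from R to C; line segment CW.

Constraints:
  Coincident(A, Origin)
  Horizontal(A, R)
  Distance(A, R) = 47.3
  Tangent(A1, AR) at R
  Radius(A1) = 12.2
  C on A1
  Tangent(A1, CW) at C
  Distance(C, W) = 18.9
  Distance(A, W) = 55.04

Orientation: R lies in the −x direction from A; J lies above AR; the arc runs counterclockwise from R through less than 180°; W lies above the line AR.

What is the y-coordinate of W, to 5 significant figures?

34.291

A is at the origin; A and R share the same y with |AR| = 47.3 and R on the −x side, so R = (-47.300, 0.0000). A1 meets AR tangentially, so JR is at right angles to AR, so J = R + (0, 12.2) = (-47.300, 12.200). Since JC ⟂ CW (tangency), |JW| = √(12.2² + 18.9²) = 22.496 regardless of where C sits on A1. So W lies on both circle(A, 55.04) and circle(J, 22.496); the above-AR intersection is W = (-43.053, 34.291). C is the foot of the tangent from W: C = (-35.985, 16.762).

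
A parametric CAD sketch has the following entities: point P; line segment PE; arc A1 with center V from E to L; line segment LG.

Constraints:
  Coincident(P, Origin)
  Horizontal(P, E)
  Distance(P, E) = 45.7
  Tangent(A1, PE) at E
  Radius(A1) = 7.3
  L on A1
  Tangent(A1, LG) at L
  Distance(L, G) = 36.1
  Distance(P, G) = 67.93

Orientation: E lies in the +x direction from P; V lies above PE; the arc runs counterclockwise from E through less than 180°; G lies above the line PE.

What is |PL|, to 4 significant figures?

53.52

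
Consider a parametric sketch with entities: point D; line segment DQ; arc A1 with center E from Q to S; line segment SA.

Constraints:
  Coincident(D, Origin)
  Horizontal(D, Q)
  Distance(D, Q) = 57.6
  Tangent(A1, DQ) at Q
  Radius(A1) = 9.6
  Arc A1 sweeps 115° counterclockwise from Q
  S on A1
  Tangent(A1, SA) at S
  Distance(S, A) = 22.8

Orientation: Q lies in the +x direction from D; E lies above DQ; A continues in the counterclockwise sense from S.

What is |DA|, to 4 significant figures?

66.25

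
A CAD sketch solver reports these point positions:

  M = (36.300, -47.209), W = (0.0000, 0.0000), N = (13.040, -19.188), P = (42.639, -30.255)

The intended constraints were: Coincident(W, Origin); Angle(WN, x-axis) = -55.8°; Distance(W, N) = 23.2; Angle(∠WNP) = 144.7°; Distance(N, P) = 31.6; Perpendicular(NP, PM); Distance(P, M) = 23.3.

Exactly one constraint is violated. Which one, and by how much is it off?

Distance(P, M) = 23.3 — off by 5.20.

W = (0.00, 0.00) ✓; WN at -55.80° ✓; |WN| = 23.20 ✓; ∠WNP = 144.7° ✓; |NP| = 31.60 ✓; ∠(NP, PM) = 90.00° ✓; |PM| = 18.10 ✗.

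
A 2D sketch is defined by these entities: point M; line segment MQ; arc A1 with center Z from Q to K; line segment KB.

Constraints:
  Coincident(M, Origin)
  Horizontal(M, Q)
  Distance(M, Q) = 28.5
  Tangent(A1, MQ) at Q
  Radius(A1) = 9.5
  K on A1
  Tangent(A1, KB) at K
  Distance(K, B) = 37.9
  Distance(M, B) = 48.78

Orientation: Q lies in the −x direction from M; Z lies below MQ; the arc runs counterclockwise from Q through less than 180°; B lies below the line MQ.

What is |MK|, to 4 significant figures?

39.29

Checks: |ZK| = 9.500 ✓; ∠(ZK, KB) = 90.00° ✓; |KB| = 37.90 ✓; |MB| = 48.78 ✓.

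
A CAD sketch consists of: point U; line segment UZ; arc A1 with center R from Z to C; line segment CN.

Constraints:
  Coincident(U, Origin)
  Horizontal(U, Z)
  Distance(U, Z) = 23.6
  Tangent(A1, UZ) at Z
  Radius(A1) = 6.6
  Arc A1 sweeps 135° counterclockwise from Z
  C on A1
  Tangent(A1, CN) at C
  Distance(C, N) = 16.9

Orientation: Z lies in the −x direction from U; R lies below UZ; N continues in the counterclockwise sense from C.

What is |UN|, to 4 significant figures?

28.38

On A1, Z sits at bearing 90° from R; a 135° counterclockwise sweep puts C at bearing 225°, so C = R + 6.6·(cos 225°, sin 225°) = (-28.27, -11.27). Tangency of A1 to CN means the radius RC is perpendicular to CN, so CN runs along (−sin 225°, cos 225°); with |CN| = 16.9, N = (-16.32, -23.22). Then |UN| = |N − U| = 28.38.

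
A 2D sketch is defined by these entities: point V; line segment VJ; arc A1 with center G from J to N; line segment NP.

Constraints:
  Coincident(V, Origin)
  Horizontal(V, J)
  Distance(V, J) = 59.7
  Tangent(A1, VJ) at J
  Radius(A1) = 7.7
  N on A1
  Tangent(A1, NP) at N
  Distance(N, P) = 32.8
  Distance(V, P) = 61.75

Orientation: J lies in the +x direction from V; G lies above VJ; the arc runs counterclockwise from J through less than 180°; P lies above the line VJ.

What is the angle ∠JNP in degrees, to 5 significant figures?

117.98°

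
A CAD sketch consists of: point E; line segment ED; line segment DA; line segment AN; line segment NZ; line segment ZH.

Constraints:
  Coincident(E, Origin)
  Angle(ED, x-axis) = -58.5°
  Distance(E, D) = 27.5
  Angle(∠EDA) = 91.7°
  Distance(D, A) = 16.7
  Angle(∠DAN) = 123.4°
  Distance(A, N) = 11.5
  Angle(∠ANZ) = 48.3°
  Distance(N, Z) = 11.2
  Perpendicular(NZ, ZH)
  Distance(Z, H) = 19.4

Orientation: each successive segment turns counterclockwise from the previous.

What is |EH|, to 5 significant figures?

41.713

E is at the origin; ED runs at -58.5° with length 27.5, so D = (14.369, -23.448). ∠EDA = 91.7° gives DA at 29.800° from the x-axis; with |DA| = 16.7, A = (28.860, -15.148). ∠DAN = 123.4° gives AN at 86.400° from the x-axis; with |AN| = 11.5, N = (29.582, -3.6708). ∠ANZ = 48.3° gives NZ at -141.90° from the x-axis; with |NZ| = 11.2, Z = (20.769, -10.582). NZ ⟂ ZH, so ZH runs at -51.900°; with |ZH| = 19.4, H = (32.739, -25.848). Then |EH| = |H − E| = 41.713.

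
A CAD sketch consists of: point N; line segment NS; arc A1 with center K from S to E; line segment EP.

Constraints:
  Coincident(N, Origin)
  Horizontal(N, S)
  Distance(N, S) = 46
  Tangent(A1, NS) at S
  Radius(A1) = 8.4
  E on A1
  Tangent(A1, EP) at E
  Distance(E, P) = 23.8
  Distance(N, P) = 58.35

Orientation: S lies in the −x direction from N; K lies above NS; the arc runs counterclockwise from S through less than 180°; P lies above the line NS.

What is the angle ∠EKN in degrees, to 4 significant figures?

33.69°

Checks: |KE| = 8.400 ✓; ∠(KE, EP) = 90.00° ✓; |EP| = 23.80 ✓; |NP| = 58.35 ✓.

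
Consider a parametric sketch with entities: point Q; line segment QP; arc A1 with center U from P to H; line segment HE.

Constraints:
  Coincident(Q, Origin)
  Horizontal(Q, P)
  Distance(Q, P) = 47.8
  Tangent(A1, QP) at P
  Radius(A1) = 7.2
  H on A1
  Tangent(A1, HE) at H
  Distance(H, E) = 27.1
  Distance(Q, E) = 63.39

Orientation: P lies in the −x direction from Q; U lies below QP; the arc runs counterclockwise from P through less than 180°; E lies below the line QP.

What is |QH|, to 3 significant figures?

55.5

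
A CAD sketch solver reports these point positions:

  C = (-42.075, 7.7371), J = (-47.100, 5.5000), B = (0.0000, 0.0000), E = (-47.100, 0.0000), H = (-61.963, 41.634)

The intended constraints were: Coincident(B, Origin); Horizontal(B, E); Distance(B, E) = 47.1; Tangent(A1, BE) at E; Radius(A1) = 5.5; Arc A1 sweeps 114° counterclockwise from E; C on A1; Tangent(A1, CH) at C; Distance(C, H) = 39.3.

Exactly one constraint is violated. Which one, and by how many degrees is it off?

Tangent(A1, CH) at C — off by 6.40°.

B = (0.00, 0.00) ✓; B.y = 0.00, E.y = 0.00 ✓; |BE| = 47.10 ✓; ∠(JE, EB) = 90.00° ✓; |JE| = 5.500 ✓; bearing(J→C) − bearing(J→E) = 114.0° ✓; |JC| = 5.500 ✓; ∠(JC, CH) = 83.60° ✗; |CH| = 39.30 ✓.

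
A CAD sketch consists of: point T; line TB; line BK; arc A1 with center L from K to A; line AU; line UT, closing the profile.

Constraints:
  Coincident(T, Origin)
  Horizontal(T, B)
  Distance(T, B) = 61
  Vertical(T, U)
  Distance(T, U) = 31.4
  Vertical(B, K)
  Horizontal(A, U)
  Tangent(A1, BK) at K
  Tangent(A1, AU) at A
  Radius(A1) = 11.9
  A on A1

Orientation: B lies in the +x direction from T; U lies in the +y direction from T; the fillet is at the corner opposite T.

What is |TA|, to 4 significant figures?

58.28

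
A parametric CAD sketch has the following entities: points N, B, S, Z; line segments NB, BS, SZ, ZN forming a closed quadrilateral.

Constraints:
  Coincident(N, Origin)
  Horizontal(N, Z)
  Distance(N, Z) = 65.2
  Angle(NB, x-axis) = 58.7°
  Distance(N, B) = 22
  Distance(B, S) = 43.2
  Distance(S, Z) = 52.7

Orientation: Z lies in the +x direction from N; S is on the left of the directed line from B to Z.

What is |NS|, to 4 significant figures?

64.61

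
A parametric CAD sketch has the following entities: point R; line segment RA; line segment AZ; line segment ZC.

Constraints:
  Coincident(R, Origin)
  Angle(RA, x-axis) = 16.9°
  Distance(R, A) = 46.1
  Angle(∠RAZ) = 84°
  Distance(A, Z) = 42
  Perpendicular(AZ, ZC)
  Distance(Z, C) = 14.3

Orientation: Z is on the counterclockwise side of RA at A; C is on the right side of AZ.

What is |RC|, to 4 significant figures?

70.71

∠RAZ = 84.0°, so AZ runs at 16.9° + (180° − 84.0°) = 112.9° from the x-axis; with |AZ| = 42.0, Z = A + 42.0·(cos 112.9°, sin 112.9°) = (27.77, 52.09). AZ is perpendicular to ZC; with |ZC| = 14.3 on the right of AZ, C = Z + 14.3·(0.9212, 0.3891) = (40.94, 57.66). Then |RC| = |C − R| = 70.71.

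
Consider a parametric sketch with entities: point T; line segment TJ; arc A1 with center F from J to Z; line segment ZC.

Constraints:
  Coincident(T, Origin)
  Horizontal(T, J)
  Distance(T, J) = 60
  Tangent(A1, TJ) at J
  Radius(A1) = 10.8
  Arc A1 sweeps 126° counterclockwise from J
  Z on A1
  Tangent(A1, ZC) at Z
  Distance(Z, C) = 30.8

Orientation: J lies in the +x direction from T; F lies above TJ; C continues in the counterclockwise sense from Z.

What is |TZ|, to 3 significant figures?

70.8

Since A1 is tangent to TJ there, FJ ⟂ TJ, so F = J + (0, 10.8) = (60.0, 10.8). On A1, J sits at bearing -90° from F; a 126° counterclockwise sweep puts Z at bearing 36°, so Z = F + 10.8·(cos 36°, sin 36°) = (68.7, 17.1). Then |TZ| = |Z − T| = 70.8.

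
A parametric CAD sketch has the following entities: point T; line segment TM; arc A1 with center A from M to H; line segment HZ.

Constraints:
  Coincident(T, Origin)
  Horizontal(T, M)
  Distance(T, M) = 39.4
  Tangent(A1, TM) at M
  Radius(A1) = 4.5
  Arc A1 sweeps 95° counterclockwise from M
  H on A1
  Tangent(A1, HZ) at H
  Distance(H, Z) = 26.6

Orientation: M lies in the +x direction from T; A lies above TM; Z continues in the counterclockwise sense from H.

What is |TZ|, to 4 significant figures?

52.09

T is at the origin; TM is horizontal with |TM| = 39.4 and M on the +x side, so M = (39.40, 0.000). Since A1 is tangent to TM there, AM ⟂ TM, so A = M + (0, 4.5) = (39.40, 4.500). On A1, M sits at bearing -90° from A; a 95° counterclockwise sweep puts H at bearing 5°, so H = A + 4.5·(cos 5°, sin 5°) = (43.88, 4.892). Tangency of A1 to HZ means the radius AH is perpendicular to HZ, so HZ runs along (−sin 5°, cos 5°); with |HZ| = 26.6, Z = (41.56, 31.39). Then |TZ| = |Z − T| = 52.09.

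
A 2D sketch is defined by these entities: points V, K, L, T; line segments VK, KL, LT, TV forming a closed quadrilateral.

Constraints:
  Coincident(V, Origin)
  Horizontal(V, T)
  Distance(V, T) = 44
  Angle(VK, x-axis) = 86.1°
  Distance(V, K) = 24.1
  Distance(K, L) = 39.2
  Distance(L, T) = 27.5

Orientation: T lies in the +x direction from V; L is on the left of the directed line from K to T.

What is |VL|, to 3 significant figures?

49.0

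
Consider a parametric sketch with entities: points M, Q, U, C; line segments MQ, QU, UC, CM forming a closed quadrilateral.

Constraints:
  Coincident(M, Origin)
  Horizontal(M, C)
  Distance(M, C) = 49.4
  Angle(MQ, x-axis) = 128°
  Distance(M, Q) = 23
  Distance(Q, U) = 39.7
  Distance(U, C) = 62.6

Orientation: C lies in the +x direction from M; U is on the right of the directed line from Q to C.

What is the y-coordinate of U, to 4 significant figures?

-21.30

M is at the origin; M and C share the same y with |MC| = 49.4 and C in +x, so C = (49.4, 0). MQ runs at 128.0° with |MQ| = 23.0, so Q = (-14.16, 18.12). U is determined by |QU| = 39.7 and |UC| = 62.6 together: it lies at the intersection of circle(Q, 39.7) and circle(C, 62.6). With |QC| = 66.09, the foot of the radical line on QC is 15.32 from Q and the perpendicular offset is √(39.7² − 15.32²) = 36.62. Taking the right-of-QC solution: U = (-9.466, -21.30).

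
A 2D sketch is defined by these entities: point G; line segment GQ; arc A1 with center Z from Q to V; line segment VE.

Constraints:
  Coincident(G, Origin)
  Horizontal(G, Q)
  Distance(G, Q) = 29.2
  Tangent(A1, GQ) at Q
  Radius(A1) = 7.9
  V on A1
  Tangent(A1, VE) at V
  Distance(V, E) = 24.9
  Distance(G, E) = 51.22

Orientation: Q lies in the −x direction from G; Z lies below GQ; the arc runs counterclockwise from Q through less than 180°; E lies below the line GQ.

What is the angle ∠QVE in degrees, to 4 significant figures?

138.9°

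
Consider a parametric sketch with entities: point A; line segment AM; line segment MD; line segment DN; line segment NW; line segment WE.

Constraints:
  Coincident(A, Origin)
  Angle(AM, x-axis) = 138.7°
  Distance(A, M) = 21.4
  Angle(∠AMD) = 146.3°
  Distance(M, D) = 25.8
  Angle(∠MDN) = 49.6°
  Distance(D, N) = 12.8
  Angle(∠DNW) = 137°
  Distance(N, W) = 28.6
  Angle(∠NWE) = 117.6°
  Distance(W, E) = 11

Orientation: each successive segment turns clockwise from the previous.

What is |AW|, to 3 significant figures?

6.99

A is at the origin; AM runs at 138.7° with length 21.4, so M = (-16.1, 14.1). ∠AMD = 146.3° gives MD at 105° from the x-axis; with |MD| = 25.8, D = (-22.8, 39.0). ∠MDN = 49.6° gives DN at -25.4° from the x-axis; with |DN| = 12.8, N = (-11.2, 33.6). ∠DNW = 137.0° gives NW at -68.4° from the x-axis; with |NW| = 28.6, W = (-0.664, 6.96). Then |AW| = |W − A| = 6.99.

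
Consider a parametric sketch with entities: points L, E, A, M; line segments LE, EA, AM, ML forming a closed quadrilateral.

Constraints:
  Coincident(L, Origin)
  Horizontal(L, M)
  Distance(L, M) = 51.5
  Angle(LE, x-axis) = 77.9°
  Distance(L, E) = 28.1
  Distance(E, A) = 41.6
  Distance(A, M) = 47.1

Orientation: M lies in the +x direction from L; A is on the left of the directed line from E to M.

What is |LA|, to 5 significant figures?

63.188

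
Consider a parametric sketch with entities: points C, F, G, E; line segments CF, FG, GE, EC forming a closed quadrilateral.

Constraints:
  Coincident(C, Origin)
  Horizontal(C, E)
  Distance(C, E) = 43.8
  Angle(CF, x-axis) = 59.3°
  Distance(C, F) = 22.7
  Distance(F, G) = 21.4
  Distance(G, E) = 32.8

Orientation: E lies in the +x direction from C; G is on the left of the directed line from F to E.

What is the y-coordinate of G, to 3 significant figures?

29.9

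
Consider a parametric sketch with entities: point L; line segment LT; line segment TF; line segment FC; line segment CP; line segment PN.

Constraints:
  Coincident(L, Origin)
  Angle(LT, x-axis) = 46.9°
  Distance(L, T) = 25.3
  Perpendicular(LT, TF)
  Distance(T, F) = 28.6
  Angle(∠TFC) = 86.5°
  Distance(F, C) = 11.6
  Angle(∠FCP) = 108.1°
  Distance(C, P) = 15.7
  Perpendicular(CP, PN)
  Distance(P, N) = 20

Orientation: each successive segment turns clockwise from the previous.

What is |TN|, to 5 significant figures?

8.5566

∠FCP = 108.1° gives CP at 151.50° from the x-axis; with |CP| = 15.7, P = (15.944, -1.5473). CP ⟂ PN, so PN runs at 61.500°; with |PN| = 20.0, N = (25.487, 16.029). Then |TN| = |N − T| = 8.5566.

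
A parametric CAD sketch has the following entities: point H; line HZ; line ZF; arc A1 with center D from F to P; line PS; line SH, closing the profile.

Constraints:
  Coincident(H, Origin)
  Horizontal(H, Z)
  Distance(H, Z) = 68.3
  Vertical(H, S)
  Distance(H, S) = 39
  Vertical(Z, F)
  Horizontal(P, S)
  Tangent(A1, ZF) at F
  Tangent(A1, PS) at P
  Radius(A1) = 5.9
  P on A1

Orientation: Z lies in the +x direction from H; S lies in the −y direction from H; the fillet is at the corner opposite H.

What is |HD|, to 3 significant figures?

70.6

H is at the origin; HZ is horizontal with |HZ| = 68.3 and Z on the +x side, so Z = (68.3, 0.00). HS is vertical with |HS| = 39.0 and S on the −y side, so S = (0.00, -39.0). The virtual corner opposite H is at (68.3, -39.0). The tangent condition forces DF to be normal to ZF and A1 meets PS tangentially, so DP is at right angles to PS, with radius 5.9, so the center D sits 5.9 in from both sides at D = (62.4, -33.1). Then |HD| = |D − H| = 70.6.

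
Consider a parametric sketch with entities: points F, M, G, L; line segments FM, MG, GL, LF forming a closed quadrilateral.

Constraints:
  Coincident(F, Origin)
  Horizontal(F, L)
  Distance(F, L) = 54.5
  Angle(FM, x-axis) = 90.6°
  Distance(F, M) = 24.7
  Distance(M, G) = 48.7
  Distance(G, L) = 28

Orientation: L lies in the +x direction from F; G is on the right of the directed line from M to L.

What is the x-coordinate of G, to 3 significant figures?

30.0

F is at the origin; FL is horizontal with |FL| = 54.5 and L in +x, so L = (54.5, 0). FM runs at 90.6° with |FM| = 24.7, so M = (-0.259, 24.7). G is determined by |MG| = 48.7 and |GL| = 28.0 together: it lies at the intersection of circle(M, 48.7) and circle(L, 28.0). With |ML| = 60.1, the foot of the radical line on ML is 43.3 from M and the perpendicular offset is √(48.7² − 43.3²) = 22.4. Taking the right-of-ML solution: G = (30.0, -13.5).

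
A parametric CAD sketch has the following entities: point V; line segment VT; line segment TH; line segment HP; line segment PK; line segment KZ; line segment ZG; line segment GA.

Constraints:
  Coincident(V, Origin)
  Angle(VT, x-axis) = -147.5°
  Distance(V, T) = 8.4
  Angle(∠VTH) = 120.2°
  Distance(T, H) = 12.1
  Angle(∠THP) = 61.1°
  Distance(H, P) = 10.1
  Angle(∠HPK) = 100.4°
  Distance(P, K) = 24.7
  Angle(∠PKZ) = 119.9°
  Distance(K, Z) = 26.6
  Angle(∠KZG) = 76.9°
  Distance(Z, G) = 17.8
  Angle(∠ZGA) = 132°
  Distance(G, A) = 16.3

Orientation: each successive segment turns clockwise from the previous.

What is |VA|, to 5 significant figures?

22.325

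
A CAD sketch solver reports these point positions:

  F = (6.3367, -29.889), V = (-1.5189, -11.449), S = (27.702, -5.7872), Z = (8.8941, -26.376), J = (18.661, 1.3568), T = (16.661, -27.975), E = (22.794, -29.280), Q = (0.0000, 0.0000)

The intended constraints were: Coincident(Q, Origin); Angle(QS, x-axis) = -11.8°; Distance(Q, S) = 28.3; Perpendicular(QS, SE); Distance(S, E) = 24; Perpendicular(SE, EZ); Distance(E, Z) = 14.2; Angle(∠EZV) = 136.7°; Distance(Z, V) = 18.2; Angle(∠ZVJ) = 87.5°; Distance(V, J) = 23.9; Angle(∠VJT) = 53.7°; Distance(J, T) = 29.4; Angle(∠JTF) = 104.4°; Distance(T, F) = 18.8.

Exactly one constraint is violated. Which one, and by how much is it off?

Distance(T, F) = 18.8 — off by 8.30.

Q = (0.00, 0.00) ✓; QS at -11.80° ✓; |QS| = 28.30 ✓; ∠(QS, SE) = 90.00° ✓; |SE| = 24.00 ✓; ∠(SE, EZ) = 90.00° ✓; |EZ| = 14.20 ✓; ∠EZV = 136.7° ✓; |ZV| = 18.20 ✓; ∠ZVJ = 87.50° ✓; |VJ| = 23.90 ✓; ∠VJT = 53.70° ✓; |JT| = 29.40 ✓; ∠JTF = 104.4° ✓; |TF| = 10.50 ✗.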